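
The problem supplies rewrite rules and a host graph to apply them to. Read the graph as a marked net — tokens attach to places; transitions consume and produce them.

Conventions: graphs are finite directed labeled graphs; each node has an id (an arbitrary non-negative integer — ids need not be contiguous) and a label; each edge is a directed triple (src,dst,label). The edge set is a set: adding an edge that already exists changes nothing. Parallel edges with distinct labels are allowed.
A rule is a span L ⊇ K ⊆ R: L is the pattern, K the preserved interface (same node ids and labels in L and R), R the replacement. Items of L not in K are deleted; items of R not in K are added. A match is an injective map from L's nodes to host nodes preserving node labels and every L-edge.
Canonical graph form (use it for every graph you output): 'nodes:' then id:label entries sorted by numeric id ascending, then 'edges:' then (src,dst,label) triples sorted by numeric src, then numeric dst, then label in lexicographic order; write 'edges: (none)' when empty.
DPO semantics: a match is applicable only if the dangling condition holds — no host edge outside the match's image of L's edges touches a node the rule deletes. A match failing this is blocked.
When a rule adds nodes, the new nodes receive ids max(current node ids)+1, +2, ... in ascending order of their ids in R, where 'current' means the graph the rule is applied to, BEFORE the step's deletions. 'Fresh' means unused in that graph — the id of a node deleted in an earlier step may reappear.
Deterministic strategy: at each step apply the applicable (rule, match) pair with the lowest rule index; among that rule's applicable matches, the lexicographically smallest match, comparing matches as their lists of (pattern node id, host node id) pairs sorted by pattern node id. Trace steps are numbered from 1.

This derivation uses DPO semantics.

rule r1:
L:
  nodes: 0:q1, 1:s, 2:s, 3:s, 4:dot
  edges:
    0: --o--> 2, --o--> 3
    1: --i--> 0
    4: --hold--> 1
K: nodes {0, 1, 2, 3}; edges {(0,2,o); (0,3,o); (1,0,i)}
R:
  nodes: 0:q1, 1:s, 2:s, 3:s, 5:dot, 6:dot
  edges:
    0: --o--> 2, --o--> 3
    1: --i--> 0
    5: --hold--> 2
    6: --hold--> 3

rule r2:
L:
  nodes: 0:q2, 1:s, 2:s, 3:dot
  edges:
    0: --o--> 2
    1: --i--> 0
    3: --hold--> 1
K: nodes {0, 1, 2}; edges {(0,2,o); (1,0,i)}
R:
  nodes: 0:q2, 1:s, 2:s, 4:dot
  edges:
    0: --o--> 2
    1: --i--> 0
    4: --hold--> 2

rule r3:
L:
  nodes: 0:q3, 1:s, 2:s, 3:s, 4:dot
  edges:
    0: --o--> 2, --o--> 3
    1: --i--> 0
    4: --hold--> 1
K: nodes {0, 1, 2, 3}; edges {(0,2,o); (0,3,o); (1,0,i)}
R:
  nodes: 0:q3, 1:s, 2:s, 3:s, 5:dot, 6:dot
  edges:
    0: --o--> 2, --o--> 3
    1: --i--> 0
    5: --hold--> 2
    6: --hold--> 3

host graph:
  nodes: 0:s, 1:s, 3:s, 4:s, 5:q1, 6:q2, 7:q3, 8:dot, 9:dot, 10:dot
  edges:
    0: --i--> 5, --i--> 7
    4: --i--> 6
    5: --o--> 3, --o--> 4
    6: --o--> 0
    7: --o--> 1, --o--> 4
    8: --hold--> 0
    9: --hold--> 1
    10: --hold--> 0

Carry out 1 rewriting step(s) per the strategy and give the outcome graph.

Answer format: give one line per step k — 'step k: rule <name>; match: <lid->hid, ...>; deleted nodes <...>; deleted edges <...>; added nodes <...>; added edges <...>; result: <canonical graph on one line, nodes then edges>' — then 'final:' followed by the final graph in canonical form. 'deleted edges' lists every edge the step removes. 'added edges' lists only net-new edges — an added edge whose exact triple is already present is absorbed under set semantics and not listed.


step 1: rule r1; match: 0->5, 1->0, 2->3, 3->4, 4->8; deleted nodes 8; deleted edges (8,0,hold); added nodes 11, 12; added edges (11,3,hold); (12,4,hold); result: nodes: 0:s, 1:s, 3:s, 4:s, 5:q1, 6:q2, 7:q3, 9:dot, 10:dot, 11:dot, 12:dot edges: (0,5,i); (0,7,i); (4,6,i); (5,3,o); (5,4,o); (6,0,o); (7,1,o); (7,4,o); (9,1,hold); (10,0,hold); (11,3,hold); (12,4,hold)
final:
nodes: 0:s, 1:s, 3:s, 4:s, 5:q1, 6:q2, 7:q3, 9:dot, 10:dot, 11:dot, 12:dot
edges: (0,5,i); (0,7,i); (4,6,i); (5,3,o); (5,4,o); (6,0,o); (7,1,o); (7,4,o); (9,1,hold); (10,0,hold); (11,3,hold); (12,4,hold)


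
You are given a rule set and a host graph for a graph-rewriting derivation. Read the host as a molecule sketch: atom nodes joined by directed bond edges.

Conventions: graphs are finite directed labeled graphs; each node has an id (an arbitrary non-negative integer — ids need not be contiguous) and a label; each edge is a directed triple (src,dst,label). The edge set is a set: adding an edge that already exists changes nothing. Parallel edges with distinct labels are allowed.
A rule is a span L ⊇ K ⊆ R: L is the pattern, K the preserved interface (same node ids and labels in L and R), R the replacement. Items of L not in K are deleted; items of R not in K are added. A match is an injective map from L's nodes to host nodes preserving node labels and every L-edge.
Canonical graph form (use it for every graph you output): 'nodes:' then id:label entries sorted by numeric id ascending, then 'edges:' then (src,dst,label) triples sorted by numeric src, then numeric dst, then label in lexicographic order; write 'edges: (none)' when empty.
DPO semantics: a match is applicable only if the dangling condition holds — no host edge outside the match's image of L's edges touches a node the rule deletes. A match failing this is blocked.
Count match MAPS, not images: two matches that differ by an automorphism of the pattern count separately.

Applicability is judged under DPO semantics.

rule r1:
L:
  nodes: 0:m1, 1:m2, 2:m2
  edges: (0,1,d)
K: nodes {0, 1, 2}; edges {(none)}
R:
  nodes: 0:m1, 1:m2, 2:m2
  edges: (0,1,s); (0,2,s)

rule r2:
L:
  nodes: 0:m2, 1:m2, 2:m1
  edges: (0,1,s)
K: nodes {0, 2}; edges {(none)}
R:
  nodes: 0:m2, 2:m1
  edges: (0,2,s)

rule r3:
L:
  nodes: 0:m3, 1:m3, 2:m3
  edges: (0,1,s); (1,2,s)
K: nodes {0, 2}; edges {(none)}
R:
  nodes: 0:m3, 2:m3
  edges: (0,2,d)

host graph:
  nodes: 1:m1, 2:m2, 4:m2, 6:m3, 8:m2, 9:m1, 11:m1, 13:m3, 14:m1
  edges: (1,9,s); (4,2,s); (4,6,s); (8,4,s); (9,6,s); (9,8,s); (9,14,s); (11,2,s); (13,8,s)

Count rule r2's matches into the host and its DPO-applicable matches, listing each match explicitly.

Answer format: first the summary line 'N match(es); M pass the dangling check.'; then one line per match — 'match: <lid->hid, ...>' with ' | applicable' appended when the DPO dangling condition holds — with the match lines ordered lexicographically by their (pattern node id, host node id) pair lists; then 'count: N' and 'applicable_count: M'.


8 match(es); 0 pass the dangling check.
match: 0->4, 1->2, 2->1
match: 0->4, 1->2, 2->9
match: 0->4, 1->2, 2->11
match: 0->4, 1->2, 2->14
match: 0->8, 1->4, 2->1
match: 0->8, 1->4, 2->9
match: 0->8, 1->4, 2->11
match: 0->8, 1->4, 2->14
count: 8
applicable_count: 0


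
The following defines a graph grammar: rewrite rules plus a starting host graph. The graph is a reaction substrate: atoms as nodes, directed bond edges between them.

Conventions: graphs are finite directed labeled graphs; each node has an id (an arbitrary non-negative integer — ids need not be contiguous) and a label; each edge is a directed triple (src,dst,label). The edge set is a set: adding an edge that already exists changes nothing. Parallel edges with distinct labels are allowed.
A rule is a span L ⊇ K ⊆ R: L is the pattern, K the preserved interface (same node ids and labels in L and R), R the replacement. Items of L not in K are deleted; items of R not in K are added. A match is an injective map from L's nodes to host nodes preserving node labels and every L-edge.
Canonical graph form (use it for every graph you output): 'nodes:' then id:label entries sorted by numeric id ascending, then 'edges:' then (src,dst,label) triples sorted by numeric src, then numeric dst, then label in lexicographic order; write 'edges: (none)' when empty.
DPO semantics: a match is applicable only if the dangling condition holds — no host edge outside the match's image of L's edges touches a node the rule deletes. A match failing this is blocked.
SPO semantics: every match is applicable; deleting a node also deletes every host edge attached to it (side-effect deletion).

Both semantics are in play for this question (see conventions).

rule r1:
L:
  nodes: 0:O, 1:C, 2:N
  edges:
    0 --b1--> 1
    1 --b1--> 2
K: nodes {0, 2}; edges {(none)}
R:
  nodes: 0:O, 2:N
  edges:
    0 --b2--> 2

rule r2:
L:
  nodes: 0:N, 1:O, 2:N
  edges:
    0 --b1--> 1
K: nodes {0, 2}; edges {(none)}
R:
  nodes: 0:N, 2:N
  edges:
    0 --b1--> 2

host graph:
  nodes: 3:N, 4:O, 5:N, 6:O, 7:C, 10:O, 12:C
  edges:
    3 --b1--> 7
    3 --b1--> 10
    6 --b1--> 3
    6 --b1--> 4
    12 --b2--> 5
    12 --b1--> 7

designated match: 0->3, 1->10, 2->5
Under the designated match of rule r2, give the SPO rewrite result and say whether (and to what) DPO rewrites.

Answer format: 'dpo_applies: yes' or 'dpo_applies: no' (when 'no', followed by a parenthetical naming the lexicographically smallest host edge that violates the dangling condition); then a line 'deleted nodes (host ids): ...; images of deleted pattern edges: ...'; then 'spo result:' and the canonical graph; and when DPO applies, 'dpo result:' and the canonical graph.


dpo_applies: yes
deleted nodes (host ids): 10; images of deleted pattern edges: (3,10,b1)
spo result:
nodes: 3:N, 4:O, 5:N, 6:O, 7:C, 12:C
edges: (3,5,b1); (3,7,b1); (6,3,b1); (6,4,b1); (12,5,b2); (12,7,b1)
dpo result:
nodes: 3:N, 4:O, 5:N, 6:O, 7:C, 12:C
edges: (3,5,b1); (3,7,b1); (6,3,b1); (6,4,b1); (12,5,b2); (12,7,b1)


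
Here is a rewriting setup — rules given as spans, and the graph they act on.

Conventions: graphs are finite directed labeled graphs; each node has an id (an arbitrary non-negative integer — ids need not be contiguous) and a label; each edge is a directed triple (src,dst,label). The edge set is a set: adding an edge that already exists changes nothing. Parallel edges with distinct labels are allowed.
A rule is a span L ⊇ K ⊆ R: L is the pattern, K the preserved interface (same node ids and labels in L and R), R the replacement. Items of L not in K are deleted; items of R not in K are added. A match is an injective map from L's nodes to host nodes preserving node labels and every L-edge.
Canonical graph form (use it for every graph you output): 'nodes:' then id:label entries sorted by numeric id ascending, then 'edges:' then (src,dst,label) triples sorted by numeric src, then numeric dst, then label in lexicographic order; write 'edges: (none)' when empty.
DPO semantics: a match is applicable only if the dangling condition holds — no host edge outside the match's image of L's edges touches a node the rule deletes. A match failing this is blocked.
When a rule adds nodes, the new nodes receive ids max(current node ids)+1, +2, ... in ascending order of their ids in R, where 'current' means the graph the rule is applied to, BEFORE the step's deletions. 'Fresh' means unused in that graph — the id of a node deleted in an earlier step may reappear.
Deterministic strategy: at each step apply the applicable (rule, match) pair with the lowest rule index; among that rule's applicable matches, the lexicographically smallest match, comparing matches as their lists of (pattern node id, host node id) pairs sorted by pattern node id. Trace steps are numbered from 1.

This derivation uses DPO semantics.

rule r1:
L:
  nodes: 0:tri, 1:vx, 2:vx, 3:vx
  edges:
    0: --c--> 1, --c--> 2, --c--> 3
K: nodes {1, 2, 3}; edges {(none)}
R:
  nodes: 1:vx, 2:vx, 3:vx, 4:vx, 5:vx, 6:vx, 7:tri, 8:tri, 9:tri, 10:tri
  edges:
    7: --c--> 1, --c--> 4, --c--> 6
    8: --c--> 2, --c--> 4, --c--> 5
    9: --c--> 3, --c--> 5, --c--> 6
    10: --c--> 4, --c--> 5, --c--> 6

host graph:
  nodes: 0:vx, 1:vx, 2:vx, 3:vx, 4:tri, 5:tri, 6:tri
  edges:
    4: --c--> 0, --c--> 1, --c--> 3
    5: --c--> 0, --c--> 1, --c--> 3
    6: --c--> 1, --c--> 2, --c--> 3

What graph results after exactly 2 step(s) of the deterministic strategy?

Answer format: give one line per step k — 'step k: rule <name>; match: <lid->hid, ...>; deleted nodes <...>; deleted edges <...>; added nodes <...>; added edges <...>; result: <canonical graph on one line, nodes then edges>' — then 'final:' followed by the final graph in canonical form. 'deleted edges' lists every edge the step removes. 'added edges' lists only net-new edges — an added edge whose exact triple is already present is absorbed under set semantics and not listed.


step 1: rule r1; match: 0->4, 1->0, 2->1, 3->3; deleted nodes 4; deleted edges (4,0,c); (4,1,c); (4,3,c); added nodes 7, 8, 9, 10, 11, 12, 13; added edges (10,0,c); (10,7,c); (10,9,c); (11,1,c); (11,7,c); (11,8,c); (12,3,c); (12,8,c); (12,9,c); (13,7,c); (13,8,c); (13,9,c); result: nodes: 0:vx, 1:vx, 2:vx, 3:vx, 5:tri, 6:tri, 7:vx, 8:vx, 9:vx, 10:tri, 11:tri, 12:tri, 13:tri edges: (5,0,c); (5,1,c); (5,3,c); (6,1,c); (6,2,c); (6,3,c); (10,0,c); (10,7,c); (10,9,c); (11,1,c); (11,7,c); (11,8,c); (12,3,c); (12,8,c); (12,9,c); (13,7,c); (13,8,c); (13,9,c)
step 2: rule r1; match: 0->5, 1->0, 2->1, 3->3; deleted nodes 5; deleted edges (5,0,c); (5,1,c); (5,3,c); added nodes 14, 15, 16, 17, 18, 19, 20; added edges (17,0,c); (17,14,c); (17,16,c); (18,1,c); (18,14,c); (18,15,c); (19,3,c); (19,15,c); (19,16,c); (20,14,c); (20,15,c); (20,16,c); result: nodes: 0:vx, 1:vx, 2:vx, 3:vx, 6:tri, 7:vx, 8:vx, 9:vx, 10:tri, 11:tri, 12:tri, 13:tri, 14:vx, 15:vx, 16:vx, 17:tri, 18:tri, 19:tri, 20:tri edges: (6,1,c); (6,2,c); (6,3,c); (10,0,c); (10,7,c); (10,9,c); (11,1,c); (11,7,c); (11,8,c); (12,3,c); (12,8,c); (12,9,c); (13,7,c); (13,8,c); (13,9,c); (17,0,c); (17,14,c); (17,16,c); (18,1,c); (18,14,c); (18,15,c); (19,3,c); (19,15,c); (19,16,c); (20,14,c); (20,15,c); (20,16,c)
final:
nodes: 0:vx, 1:vx, 2:vx, 3:vx, 6:tri, 7:vx, 8:vx, 9:vx, 10:tri, 11:tri, 12:tri, 13:tri, 14:vx, 15:vx, 16:vx, 17:tri, 18:tri, 19:tri, 20:tri
edges: (6,1,c); (6,2,c); (6,3,c); (10,0,c); (10,7,c); (10,9,c); (11,1,c); (11,7,c); (11,8,c); (12,3,c); (12,8,c); (12,9,c); (13,7,c); (13,8,c); (13,9,c); (17,0,c); (17,14,c); (17,16,c); (18,1,c); (18,14,c); (18,15,c); (19,3,c); (19,15,c); (19,16,c); (20,14,c); (20,15,c); (20,16,c)


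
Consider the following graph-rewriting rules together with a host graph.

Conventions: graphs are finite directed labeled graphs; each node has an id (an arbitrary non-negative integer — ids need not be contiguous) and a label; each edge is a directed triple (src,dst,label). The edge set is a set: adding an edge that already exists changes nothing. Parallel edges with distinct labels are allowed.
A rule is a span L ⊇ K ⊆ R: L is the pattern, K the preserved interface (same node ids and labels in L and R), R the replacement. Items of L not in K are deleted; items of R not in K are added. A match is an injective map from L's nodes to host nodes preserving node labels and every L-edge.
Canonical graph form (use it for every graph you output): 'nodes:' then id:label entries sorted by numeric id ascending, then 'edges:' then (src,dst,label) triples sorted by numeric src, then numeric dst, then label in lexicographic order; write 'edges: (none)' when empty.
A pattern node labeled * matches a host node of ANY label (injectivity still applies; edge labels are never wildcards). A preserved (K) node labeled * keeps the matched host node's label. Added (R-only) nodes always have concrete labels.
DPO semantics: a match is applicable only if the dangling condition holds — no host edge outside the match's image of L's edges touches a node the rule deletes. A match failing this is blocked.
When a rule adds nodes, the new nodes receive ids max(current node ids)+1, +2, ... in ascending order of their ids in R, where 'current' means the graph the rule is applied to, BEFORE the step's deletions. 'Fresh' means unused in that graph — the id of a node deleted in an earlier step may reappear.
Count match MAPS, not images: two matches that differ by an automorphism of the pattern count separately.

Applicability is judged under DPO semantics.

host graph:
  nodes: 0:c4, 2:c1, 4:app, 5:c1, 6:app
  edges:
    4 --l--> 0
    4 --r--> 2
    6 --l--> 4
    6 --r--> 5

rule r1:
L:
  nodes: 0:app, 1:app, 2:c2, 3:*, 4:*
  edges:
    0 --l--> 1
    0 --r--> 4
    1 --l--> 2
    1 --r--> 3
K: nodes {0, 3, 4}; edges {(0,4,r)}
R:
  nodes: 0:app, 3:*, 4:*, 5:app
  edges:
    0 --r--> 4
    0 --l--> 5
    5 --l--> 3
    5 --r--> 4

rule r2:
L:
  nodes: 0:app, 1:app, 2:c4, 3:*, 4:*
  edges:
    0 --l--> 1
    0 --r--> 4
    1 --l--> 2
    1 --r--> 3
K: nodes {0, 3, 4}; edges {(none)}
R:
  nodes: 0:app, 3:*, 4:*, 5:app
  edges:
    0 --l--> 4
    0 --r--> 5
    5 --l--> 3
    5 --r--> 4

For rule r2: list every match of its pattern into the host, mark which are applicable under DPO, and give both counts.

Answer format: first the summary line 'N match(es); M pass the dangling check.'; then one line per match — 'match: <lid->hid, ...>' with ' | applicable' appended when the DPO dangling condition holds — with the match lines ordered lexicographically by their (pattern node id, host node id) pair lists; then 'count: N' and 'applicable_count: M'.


1 match(es); 1 pass the dangling check.
match: 0->6, 1->4, 2->0, 3->2, 4->5 | applicable
count: 1
applicable_count: 1


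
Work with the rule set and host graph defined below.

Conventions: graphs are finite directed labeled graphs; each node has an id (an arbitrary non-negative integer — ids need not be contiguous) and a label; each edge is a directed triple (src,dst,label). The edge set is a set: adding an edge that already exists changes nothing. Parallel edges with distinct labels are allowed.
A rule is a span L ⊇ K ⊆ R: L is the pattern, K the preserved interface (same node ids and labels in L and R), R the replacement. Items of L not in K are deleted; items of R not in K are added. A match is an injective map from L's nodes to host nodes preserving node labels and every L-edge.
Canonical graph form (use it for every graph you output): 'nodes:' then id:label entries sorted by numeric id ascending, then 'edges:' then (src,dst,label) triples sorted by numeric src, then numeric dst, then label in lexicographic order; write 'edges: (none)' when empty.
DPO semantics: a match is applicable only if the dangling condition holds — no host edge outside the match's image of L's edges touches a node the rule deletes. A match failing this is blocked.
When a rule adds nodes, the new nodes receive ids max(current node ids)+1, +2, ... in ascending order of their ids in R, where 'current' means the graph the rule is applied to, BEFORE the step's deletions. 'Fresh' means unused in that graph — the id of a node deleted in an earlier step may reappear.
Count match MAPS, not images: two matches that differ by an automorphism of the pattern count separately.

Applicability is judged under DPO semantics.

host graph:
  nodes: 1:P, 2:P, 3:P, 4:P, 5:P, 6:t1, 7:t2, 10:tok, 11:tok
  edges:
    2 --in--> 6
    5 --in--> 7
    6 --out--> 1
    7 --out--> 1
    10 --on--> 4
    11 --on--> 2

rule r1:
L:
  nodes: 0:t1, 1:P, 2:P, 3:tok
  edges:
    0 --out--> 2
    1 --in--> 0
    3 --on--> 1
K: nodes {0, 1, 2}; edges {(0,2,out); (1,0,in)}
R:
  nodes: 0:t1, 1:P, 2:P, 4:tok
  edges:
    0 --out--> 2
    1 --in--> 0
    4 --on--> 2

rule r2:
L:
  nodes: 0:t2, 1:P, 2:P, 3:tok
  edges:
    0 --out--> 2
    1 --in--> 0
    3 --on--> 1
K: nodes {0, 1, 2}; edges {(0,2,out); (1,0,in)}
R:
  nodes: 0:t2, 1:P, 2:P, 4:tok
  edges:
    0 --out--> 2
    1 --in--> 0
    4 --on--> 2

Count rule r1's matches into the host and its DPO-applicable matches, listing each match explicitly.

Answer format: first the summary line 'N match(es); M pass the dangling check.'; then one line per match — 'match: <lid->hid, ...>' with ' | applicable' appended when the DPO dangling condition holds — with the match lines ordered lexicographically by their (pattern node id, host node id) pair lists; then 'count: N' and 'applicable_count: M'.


1 match(es); 1 pass the dangling check.
match: 0->6, 1->2, 2->1, 3->11 | applicable
count: 1
applicable_count: 1


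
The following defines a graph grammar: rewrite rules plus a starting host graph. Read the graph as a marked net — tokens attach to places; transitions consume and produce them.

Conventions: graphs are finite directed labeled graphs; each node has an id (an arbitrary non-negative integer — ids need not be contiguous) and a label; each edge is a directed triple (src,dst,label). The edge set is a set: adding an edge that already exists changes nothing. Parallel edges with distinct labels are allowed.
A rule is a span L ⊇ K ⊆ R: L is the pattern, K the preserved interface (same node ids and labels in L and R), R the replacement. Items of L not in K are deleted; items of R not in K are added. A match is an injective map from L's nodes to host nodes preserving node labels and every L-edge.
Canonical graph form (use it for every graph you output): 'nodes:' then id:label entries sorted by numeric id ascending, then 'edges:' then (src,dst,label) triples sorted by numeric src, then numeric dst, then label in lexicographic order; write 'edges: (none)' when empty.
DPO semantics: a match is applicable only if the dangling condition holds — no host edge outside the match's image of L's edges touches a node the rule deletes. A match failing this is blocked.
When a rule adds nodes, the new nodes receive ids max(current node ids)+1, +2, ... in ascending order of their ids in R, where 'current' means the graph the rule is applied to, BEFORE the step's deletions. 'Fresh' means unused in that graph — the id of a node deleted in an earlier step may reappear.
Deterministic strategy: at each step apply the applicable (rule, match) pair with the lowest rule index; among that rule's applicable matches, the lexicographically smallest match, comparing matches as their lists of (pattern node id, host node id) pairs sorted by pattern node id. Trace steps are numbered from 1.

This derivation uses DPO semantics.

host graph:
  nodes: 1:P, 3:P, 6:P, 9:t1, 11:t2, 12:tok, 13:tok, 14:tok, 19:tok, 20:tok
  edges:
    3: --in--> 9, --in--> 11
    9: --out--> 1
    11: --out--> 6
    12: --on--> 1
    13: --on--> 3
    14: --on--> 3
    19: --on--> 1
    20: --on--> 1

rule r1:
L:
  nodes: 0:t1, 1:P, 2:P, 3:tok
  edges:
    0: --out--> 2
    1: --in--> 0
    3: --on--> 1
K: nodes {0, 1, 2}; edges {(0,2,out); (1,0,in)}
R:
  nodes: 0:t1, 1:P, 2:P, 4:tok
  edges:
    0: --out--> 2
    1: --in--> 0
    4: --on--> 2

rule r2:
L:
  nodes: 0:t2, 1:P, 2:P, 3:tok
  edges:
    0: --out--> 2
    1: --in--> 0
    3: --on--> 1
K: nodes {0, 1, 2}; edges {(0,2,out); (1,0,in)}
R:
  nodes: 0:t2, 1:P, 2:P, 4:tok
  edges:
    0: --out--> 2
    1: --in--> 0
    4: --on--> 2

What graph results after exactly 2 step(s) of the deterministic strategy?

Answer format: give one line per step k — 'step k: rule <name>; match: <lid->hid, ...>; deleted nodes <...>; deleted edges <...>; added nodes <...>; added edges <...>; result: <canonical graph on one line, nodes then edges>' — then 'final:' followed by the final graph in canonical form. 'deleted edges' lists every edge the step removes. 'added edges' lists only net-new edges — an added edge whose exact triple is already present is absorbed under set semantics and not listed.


step 1: rule r1; match: 0->9, 1->3, 2->1, 3->13; deleted nodes 13; deleted edges (13,3,on); added nodes 21; added edges (21,1,on); result: nodes: 1:P, 3:P, 6:P, 9:t1, 11:t2, 12:tok, 14:tok, 19:tok, 20:tok, 21:tok edges: (3,9,in); (3,11,in); (9,1,out); (11,6,out); (12,1,on); (14,3,on); (19,1,on); (20,1,on); (21,1,on)
step 2: rule r1; match: 0->9, 1->3, 2->1, 3->14; deleted nodes 14; deleted edges (14,3,on); added nodes 22; added edges (22,1,on); result: nodes: 1:P, 3:P, 6:P, 9:t1, 11:t2, 12:tok, 19:tok, 20:tok, 21:tok, 22:tok edges: (3,9,in); (3,11,in); (9,1,out); (11,6,out); (12,1,on); (19,1,on); (20,1,on); (21,1,on); (22,1,on)
final:
nodes: 1:P, 3:P, 6:P, 9:t1, 11:t2, 12:tok, 19:tok, 20:tok, 21:tok, 22:tok
edges: (3,9,in); (3,11,in); (9,1,out); (11,6,out); (12,1,on); (19,1,on); (20,1,on); (21,1,on); (22,1,on)


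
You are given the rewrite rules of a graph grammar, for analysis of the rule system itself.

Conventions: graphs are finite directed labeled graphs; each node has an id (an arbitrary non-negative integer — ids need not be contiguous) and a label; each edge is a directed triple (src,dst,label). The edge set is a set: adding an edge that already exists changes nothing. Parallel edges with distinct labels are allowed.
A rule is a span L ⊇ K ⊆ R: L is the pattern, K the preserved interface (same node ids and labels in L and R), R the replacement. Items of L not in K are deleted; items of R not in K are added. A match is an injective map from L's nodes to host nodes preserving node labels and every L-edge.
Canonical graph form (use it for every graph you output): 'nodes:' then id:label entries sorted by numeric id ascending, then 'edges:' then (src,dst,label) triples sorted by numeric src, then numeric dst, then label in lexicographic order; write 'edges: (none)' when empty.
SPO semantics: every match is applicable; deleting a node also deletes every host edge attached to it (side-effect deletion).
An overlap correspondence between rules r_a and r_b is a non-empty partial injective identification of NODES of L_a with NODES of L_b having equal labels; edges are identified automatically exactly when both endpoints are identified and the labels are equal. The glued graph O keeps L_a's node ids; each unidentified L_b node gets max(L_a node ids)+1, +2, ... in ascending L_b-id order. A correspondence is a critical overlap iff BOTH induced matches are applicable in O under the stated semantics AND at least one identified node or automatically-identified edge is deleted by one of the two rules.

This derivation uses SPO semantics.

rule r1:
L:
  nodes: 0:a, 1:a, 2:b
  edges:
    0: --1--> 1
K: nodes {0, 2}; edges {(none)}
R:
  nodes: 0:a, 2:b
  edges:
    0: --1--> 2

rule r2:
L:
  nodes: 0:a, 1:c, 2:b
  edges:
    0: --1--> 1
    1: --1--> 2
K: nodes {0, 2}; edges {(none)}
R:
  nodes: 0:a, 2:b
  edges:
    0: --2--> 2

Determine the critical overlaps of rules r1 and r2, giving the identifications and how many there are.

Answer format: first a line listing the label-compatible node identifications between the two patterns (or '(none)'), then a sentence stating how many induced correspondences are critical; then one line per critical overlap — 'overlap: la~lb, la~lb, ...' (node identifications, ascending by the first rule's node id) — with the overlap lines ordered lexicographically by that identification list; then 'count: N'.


label-compatible node identifications between L(r1) and L(r2): 0~0, 1~0, 2~2
2 of the induced correspondences are critical overlaps of r1 and r2.
overlap: 1~0
overlap: 1~0, 2~2
count: 2


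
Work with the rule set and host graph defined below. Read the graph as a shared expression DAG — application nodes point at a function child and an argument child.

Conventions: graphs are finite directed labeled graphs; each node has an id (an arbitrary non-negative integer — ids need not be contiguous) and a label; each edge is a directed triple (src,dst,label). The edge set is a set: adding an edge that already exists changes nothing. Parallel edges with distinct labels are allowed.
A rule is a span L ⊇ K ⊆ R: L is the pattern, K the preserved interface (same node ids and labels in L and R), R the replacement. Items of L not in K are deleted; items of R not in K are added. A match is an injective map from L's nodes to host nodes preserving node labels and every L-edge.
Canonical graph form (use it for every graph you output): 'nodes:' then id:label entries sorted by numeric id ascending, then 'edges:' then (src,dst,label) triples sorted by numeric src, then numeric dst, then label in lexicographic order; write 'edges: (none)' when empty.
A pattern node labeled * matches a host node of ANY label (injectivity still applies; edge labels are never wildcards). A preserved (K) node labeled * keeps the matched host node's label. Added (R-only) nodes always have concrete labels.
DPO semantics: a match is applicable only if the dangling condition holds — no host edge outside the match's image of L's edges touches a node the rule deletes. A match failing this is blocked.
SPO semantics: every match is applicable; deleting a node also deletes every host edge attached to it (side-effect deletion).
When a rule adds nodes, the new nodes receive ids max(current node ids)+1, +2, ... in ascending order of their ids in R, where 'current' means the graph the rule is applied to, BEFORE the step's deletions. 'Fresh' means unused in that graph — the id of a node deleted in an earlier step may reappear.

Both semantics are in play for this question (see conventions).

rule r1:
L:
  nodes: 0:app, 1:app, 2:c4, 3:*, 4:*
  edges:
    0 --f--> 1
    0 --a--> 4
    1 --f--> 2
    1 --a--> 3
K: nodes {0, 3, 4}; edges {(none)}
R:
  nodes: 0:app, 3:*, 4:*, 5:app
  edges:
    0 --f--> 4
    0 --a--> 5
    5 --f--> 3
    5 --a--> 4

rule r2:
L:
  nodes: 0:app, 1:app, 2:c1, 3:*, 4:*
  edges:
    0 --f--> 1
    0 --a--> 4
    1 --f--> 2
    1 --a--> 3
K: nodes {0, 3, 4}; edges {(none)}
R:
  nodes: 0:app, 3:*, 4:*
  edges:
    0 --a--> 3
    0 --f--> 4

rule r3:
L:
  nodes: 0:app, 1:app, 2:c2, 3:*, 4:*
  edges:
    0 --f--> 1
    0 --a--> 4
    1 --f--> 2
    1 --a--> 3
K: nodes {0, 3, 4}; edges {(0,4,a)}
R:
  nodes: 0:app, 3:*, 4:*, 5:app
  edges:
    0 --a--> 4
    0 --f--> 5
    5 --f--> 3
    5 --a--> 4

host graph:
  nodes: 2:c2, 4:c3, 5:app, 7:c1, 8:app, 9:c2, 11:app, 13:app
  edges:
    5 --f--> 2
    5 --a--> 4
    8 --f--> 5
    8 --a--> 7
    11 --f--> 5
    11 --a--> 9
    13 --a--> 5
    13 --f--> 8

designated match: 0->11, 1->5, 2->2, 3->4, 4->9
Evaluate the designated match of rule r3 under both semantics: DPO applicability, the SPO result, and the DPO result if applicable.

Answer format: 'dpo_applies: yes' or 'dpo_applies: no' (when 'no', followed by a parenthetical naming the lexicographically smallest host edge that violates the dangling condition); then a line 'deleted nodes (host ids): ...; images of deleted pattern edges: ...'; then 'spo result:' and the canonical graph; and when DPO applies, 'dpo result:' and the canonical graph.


dpo_applies: no
(the rule deletes node 5, which keeps host edge (8,5,f) outside the match image — the dangling condition fails, DPO blocks; SPO proceeds and side-deletes such edges)
deleted nodes (host ids): 2, 5; images of deleted pattern edges: (5,2,f); (5,4,a); (11,5,f)
spo result:
nodes: 4:c3, 7:c1, 8:app, 9:c2, 11:app, 13:app, 14:app
edges: (8,7,a); (11,9,a); (11,14,f); (13,8,f); (14,4,f); (14,9,a)


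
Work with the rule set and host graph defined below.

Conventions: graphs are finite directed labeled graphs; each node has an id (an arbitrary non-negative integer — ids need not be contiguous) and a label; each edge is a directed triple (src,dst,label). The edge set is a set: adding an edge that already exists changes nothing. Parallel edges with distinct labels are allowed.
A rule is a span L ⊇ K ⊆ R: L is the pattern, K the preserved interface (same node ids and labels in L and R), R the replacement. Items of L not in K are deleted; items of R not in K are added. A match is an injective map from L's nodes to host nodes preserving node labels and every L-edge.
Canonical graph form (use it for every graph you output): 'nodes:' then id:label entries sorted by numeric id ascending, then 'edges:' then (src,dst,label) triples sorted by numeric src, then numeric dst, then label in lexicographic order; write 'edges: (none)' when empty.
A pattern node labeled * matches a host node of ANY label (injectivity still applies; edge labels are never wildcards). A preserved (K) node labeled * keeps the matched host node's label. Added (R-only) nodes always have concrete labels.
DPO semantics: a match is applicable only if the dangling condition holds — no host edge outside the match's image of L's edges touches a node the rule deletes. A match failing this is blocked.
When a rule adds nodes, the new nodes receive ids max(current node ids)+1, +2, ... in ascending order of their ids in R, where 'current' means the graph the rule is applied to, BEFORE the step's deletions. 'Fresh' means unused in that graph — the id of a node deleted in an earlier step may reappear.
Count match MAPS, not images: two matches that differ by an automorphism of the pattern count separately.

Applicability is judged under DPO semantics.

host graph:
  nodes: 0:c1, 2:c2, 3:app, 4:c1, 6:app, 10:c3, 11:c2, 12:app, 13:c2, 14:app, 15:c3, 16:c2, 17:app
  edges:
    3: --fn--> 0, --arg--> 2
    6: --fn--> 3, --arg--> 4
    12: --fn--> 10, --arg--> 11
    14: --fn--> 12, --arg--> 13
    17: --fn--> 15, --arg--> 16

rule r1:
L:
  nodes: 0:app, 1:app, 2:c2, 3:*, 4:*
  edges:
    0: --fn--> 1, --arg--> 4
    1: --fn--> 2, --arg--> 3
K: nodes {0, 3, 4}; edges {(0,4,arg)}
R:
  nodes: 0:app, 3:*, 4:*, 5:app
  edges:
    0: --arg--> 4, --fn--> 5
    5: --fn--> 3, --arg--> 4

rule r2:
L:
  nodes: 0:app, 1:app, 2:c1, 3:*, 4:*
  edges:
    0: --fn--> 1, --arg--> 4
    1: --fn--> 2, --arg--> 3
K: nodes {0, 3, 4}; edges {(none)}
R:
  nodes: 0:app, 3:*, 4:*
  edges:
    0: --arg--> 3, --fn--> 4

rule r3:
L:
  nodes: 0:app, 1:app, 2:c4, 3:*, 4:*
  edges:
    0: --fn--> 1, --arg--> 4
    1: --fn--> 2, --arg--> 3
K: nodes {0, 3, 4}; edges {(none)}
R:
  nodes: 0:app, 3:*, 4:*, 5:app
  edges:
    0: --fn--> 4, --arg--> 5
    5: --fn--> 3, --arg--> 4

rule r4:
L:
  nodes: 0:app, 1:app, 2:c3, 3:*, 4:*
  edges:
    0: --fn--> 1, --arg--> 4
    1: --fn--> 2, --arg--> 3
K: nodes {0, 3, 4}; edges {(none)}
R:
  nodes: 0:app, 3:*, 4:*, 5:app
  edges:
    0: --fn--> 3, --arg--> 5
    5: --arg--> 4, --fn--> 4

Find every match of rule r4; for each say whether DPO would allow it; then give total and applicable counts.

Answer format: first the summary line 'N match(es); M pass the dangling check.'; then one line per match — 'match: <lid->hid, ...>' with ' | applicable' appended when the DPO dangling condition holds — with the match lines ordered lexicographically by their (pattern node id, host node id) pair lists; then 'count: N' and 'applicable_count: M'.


1 match(es); 1 pass the dangling check.
match: 0->14, 1->12, 2->10, 3->11, 4->13 | applicable
count: 1
applicable_count: 1


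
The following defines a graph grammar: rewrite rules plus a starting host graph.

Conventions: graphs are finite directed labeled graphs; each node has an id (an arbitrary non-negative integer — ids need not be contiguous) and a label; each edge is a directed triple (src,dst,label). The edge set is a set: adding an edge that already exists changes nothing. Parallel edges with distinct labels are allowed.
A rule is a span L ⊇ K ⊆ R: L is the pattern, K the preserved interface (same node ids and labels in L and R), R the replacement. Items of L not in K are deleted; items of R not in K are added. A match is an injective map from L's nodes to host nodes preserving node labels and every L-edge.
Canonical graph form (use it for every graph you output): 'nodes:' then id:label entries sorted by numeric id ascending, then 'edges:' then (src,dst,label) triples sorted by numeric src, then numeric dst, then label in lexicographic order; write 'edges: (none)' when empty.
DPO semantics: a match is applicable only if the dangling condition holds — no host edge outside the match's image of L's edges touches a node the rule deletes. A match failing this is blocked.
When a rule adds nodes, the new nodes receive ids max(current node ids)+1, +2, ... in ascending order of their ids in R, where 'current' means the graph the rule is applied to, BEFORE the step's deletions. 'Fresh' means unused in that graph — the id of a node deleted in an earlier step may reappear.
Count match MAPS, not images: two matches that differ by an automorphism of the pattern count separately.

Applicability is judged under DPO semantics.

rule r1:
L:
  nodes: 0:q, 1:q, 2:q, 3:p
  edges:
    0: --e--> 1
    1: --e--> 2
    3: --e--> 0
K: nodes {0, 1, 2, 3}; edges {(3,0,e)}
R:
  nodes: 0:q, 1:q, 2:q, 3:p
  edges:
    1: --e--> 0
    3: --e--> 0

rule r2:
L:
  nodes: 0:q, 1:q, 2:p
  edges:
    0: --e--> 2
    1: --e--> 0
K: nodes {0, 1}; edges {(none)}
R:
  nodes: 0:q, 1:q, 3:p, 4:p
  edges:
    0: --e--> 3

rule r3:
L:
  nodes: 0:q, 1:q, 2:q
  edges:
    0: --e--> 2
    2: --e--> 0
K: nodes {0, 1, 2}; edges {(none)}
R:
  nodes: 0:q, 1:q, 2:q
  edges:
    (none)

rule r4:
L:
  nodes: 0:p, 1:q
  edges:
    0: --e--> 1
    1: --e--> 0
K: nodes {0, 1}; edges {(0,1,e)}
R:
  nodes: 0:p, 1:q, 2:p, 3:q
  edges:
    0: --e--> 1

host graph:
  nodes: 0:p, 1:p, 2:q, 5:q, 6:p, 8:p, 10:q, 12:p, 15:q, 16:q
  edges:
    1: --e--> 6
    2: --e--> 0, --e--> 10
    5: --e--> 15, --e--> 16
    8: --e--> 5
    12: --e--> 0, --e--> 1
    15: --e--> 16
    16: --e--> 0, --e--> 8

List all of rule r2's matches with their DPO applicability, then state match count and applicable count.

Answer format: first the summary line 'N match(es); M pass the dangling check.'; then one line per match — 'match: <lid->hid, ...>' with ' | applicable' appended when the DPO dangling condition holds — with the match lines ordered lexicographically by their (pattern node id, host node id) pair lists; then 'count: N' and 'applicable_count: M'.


4 match(es); 0 pass the dangling check.
match: 0->16, 1->5, 2->0
match: 0->16, 1->5, 2->8
match: 0->16, 1->15, 2->0
match: 0->16, 1->15, 2->8
count: 4
applicable_count: 0


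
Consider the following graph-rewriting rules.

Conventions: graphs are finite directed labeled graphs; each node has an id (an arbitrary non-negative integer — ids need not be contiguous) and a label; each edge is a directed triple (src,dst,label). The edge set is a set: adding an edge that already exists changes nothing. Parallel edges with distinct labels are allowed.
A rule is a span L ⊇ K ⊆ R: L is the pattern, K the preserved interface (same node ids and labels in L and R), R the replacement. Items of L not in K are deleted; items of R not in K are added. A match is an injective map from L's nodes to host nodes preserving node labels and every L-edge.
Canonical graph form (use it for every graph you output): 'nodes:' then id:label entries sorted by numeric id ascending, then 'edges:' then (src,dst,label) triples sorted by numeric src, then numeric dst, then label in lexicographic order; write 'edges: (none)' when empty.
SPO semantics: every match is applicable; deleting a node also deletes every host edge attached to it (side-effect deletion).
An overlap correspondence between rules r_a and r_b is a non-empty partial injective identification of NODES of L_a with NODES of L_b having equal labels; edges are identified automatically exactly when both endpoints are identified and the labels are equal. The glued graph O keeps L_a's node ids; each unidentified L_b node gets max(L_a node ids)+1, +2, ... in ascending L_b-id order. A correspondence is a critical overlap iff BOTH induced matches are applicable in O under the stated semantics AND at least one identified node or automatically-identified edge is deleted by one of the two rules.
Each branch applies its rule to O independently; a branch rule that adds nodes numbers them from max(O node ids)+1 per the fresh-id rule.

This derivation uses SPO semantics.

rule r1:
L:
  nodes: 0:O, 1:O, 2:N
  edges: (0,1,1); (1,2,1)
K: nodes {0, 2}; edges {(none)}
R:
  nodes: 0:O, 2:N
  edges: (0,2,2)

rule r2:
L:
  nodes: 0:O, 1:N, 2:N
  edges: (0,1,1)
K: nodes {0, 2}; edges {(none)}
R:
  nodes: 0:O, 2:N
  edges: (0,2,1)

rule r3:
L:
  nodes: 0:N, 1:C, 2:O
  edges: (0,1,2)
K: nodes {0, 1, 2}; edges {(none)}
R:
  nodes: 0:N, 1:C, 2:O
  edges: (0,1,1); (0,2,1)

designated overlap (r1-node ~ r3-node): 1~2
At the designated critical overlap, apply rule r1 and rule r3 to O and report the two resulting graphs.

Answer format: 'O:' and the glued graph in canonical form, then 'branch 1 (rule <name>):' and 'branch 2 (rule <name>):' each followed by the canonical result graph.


O:
nodes: 0:O, 1:O, 2:N, 3:N, 4:C
edges: (0,1,1); (1,2,1); (3,4,2)
branch 1 (rule r1):
nodes: 0:O, 2:N, 3:N, 4:C
edges: (0,2,2); (3,4,2)
branch 2 (rule r3):
nodes: 0:O, 1:O, 2:N, 3:N, 4:C
edges: (0,1,1); (1,2,1); (3,1,1); (3,4,1)


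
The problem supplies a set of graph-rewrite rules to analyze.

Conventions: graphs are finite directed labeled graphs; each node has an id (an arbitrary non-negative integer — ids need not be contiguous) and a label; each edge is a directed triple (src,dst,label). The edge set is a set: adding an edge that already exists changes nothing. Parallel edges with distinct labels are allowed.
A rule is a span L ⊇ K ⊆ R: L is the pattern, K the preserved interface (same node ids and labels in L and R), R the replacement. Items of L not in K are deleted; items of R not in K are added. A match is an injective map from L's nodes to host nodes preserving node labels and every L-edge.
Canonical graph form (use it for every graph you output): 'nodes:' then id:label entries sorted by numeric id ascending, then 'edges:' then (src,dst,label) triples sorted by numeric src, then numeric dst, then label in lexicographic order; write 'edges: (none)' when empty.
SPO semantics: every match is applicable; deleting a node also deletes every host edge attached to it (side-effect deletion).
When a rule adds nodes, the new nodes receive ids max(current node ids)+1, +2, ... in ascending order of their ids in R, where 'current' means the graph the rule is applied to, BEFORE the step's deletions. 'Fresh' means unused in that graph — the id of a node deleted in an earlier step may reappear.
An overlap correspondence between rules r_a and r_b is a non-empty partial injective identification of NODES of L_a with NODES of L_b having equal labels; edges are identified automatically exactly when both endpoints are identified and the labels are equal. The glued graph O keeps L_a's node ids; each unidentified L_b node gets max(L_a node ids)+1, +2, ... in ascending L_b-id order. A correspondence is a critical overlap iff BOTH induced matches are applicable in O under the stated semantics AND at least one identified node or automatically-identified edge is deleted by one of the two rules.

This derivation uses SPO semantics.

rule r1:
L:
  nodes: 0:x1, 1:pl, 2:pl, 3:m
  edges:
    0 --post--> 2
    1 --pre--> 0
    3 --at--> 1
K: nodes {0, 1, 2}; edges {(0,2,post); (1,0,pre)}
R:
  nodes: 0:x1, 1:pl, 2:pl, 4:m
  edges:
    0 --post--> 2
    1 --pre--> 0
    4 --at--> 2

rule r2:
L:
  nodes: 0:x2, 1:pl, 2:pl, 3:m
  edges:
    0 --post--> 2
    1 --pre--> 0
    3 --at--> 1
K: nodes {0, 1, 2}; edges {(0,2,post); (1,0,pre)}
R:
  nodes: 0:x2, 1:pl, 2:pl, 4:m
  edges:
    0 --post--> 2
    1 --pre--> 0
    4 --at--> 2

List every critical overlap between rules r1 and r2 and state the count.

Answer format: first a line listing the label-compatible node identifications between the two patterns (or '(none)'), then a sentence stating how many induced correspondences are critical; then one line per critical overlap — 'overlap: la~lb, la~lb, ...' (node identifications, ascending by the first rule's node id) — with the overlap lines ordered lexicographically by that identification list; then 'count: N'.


label-compatible node identifications between L(r1) and L(r2): 1~1, 1~2, 2~1, 2~2, 3~3
7 of the induced correspondences are critical overlaps of r1 and r2.
overlap: 1~1, 2~2, 3~3
overlap: 1~1, 3~3
overlap: 1~2, 2~1, 3~3
overlap: 1~2, 3~3
overlap: 2~1, 3~3
overlap: 2~2, 3~3
overlap: 3~3
count: 7
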